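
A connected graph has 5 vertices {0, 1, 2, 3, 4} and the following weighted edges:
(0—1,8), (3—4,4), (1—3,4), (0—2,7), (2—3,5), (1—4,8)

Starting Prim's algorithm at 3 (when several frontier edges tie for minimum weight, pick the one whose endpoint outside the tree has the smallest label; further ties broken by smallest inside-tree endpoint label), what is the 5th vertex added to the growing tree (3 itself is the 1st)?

Prim, starting at 3.
Step 1: cheapest edge leaving the tree is 1—3 (4); add 1.
Step 2: cheapest edge leaving the tree is 3—4 (4); add 4.
Step 3: cheapest edge leaving the tree is 2—3 (5); add 2.
Step 4: cheapest edge leaving the tree is 0—2 (7); add 0.
Vertex order: 3, 1, 4, 2, 0. The 5th vertex is 0.

0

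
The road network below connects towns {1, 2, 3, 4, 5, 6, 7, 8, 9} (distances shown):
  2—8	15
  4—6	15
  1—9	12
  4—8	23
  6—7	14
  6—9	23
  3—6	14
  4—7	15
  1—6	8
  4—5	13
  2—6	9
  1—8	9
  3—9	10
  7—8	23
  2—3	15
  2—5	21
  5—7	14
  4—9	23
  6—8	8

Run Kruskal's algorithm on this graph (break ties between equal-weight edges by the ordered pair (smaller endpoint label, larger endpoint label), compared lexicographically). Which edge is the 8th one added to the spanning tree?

6-7

Sort edges by weight, then run Kruskal:
1—6 (8): add — endpoints in different components.
6—8 (8): add — endpoints in different components.
1—8 (9): skip — 1 and 8 already connected.
2—6 (9): add — endpoints in different components.
3—9 (10): add — endpoints in different components.
1—9 (12): add — endpoints in different components.
4—5 (13): add — endpoints in different components.
3—6 (14): skip — 3 and 6 already connected.
5—7 (14): add — endpoints in different components.
6—7 (14): add — endpoints in different components.
The 8th edge added is 6—7.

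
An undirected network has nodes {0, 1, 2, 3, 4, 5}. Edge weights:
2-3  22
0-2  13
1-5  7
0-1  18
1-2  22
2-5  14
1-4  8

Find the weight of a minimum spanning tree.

64

Grow the tree from 4 using Prim:
Step 1: frontier [1-4 8] → take 1-4 (8); add 1.
Step 2: frontier [1-5 7, 0-1 18, 1-2 22] → take 1-5 (7); add 5.
Step 3: frontier [0-1 18, 1-2 22, 2-5 14] → take 2-5 (14); add 2.
Step 4: frontier [0-1 18, 0-2 13, 2-3 22] → take 0-2 (13); add 0.
Step 5: frontier [2-3 22] → take 2-3 (22); add 3.
MST edges: 1-4, 1-5, 2-5, 0-2, 2-3; total weight 8+7+14+13+22 = 64.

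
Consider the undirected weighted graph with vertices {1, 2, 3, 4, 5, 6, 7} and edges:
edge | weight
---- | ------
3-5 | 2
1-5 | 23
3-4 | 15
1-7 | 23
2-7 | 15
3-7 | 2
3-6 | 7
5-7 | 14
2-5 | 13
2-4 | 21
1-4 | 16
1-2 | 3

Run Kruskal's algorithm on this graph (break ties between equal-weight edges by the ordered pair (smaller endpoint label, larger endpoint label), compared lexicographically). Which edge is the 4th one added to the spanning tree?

Kruskal: consider edges lightest-first.
3-5 (2): add. Components now {1} {2} {3,5} {4} {6} {7}
3-7 (2): add. Components now {1} {2} {3,5,7} {4} {6}
1-2 (3): add. Components now {1,2} {3,5,7} {4} {6}
3-6 (7): add. Components now {1,2} {3,5,6,7} {4}
2-5 (13): add. Components now {1,2,3,5,6,7} {4}
5-7 (14): skip — 5 and 7 already connected.
2-7 (15): skip — 2 and 7 already connected.
3-4 (15): add. Components now {1,2,3,4,5,6,7}
The 4th edge added is 3-6.

3-6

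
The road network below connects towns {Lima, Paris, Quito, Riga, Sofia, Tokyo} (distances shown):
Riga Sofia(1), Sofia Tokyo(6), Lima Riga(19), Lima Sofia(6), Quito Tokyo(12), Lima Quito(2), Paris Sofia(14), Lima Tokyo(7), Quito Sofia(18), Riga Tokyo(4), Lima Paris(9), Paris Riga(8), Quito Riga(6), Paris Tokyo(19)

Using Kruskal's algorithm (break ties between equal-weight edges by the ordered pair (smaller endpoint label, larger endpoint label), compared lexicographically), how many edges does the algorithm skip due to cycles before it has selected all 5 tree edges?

3

Kruskal: consider edges lightest-first.
Riga Sofia (1): add — endpoints in different components.
Lima Quito (2): add — endpoints in different components.
Riga Tokyo (4): add — endpoints in different components.
Lima Sofia (6): add — endpoints in different components.
Quito Riga (6): skip — Riga and Quito already connected.
Sofia Tokyo (6): skip — Sofia and Tokyo already connected.
Lima Tokyo (7): skip — Tokyo and Lima already connected.
Paris Riga (8): add — endpoints in different components.
Edges rejected before the tree was complete: 3.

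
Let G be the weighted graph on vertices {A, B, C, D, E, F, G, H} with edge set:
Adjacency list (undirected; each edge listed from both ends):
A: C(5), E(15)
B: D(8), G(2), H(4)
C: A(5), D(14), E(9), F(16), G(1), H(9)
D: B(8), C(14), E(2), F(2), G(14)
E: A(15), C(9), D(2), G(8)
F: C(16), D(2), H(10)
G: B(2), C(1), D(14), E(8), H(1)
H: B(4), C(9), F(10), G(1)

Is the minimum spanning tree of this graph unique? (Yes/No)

Kruskal's algorithm — process edges by increasing weight (ties by edge label):
C–G (1): add — endpoints in different components.
G–H (1): add — endpoints in different components.
B–G (2): add — endpoints in different components.
D–E (2): add — endpoints in different components.
D–F (2): add — endpoints in different components.
B–H (4): skip — B and H already connected.
A–C (5): add — endpoints in different components.
B–D (8): add — endpoints in different components.
Non-tree edge E–G has weight 8, equal to the heaviest edge on its tree cycle — swapping gives another MST of the same weight. Not unique.

No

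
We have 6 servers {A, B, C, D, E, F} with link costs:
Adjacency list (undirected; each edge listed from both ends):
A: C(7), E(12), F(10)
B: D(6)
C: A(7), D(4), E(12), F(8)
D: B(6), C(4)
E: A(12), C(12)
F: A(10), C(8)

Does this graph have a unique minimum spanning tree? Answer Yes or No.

No

Kruskal's algorithm — process edges by increasing weight (ties by edge label):
C–D (4): add — endpoints in different components.
B–D (6): add — endpoints in different components.
A–C (7): add — endpoints in different components.
C–F (8): add — endpoints in different components.
A–F (10): skip — A and F already connected.
A–E (12): add — endpoints in different components.
Non-tree edge C–E has weight 12, equal to the heaviest edge on its tree cycle — swapping gives another MST of the same weight. Not unique.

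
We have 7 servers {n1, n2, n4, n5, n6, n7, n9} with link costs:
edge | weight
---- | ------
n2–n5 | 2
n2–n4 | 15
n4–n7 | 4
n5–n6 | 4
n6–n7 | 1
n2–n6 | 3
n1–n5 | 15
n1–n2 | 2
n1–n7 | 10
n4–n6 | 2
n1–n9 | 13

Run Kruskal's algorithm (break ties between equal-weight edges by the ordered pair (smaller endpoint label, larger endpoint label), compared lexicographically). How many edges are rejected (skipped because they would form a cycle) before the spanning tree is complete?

Kruskal: consider edges lightest-first.
n6–n7 (1): add. Components now {n5} {n6,n7} {n4} {n9} {n2} {n1}
n1–n2 (2): add. Components now {n5} {n6,n7} {n4} {n9} {n1,n2}
n2–n5 (2): add. Components now {n1,n2,n5} {n6,n7} {n4} {n9}
n4–n6 (2): add. Components now {n1,n2,n5} {n4,n6,n7} {n9}
n2–n6 (3): add. Components now {n1,n2,n4,n5,n6,n7} {n9}
n4–n7 (4): skip — n4 and n7 already connected.
n5–n6 (4): skip — n5 and n6 already connected.
n1–n7 (10): skip — n7 and n1 already connected.
n1–n9 (13): add. Components now {n1,n2,n4,n5,n6,n7,n9}
Edges rejected before the tree was complete: 3.

3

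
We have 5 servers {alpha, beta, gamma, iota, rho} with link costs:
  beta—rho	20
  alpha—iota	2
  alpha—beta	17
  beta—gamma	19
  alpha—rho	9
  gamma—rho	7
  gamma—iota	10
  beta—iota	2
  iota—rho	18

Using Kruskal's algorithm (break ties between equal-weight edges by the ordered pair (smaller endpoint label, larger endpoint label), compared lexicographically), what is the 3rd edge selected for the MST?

Kruskal's algorithm — process edges by increasing weight (ties by edge label):
alpha—iota (2): add — endpoints in different components.
beta—iota (2): add — endpoints in different components.
gamma—rho (7): add — endpoints in different components.
alpha—rho (9): add — endpoints in different components.
The 3rd edge added is gamma—rho.

gamma-rho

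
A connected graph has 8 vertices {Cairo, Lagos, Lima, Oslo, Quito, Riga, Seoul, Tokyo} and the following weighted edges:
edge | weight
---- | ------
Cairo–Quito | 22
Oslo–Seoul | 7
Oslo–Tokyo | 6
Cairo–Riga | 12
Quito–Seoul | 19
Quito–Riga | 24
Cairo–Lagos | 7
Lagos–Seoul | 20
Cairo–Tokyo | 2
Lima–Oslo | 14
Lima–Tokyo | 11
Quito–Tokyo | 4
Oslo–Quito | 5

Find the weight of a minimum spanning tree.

Kruskal: consider edges lightest-first.
Cairo–Tokyo (2): add — endpoints in different components.
Quito–Tokyo (4): add — endpoints in different components.
Oslo–Quito (5): add — endpoints in different components.
Oslo–Tokyo (6): skip — Tokyo and Oslo already connected.
Cairo–Lagos (7): add — endpoints in different components.
Oslo–Seoul (7): add — endpoints in different components.
Lima–Tokyo (11): add — endpoints in different components.
Cairo–Riga (12): add — endpoints in different components.
MST edges: Cairo–Tokyo, Quito–Tokyo, Oslo–Quito, Cairo–Lagos, Oslo–Seoul, Lima–Tokyo, Cairo–Riga; total weight 2+4+5+7+7+11+12 = 48.

48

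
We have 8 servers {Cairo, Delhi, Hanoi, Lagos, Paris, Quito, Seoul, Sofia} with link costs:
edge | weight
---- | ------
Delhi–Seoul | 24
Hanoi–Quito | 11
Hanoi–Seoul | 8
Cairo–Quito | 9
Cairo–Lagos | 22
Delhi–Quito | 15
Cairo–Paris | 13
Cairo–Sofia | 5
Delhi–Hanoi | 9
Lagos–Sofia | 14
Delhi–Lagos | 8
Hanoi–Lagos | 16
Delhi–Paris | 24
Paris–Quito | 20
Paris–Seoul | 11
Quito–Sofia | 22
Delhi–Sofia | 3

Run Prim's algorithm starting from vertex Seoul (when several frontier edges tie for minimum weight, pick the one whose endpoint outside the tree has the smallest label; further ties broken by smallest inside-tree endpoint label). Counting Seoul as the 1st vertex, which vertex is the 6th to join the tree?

Grow the tree from Seoul using Prim:
Step 1: cheapest edge leaving the tree is Hanoi–Seoul (8); add Hanoi.
Step 2: cheapest edge leaving the tree is Delhi–Hanoi (9); add Delhi.
Step 3: cheapest edge leaving the tree is Delhi–Sofia (3); add Sofia.
Step 4: cheapest edge leaving the tree is Cairo–Sofia (5); add Cairo.
Step 5: cheapest edge leaving the tree is Delhi–Lagos (8); add Lagos.
Step 6: cheapest edge leaving the tree is Cairo–Quito (9); add Quito.
Step 7: cheapest edge leaving the tree is Paris–Seoul (11); add Paris.
Vertex order: Seoul, Hanoi, Delhi, Sofia, Cairo, Lagos, Quito, Paris. The 6th vertex is Lagos.

Lagos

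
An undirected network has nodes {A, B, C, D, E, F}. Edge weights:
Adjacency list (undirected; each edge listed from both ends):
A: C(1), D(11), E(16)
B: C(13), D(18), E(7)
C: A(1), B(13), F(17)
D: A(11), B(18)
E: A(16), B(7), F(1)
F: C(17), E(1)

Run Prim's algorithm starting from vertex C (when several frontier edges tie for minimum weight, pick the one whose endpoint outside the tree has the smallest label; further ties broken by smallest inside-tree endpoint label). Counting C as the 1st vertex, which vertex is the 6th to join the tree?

F

Grow the tree from C using Prim:
Step 1: cheapest edge leaving the tree is A-C (1); add A.
Step 2: cheapest edge leaving the tree is A-D (11); add D.
Step 3: cheapest edge leaving the tree is B-C (13); add B.
Step 4: cheapest edge leaving the tree is B-E (7); add E.
Step 5: cheapest edge leaving the tree is E-F (1); add F.
Vertex order: C, A, D, B, E, F. The 6th vertex is F.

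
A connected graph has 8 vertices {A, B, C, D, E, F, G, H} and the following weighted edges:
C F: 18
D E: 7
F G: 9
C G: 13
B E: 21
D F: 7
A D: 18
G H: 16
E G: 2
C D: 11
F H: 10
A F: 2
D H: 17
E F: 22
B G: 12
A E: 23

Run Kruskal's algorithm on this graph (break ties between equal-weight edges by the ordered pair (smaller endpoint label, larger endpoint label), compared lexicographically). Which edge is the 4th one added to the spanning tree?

D-F

Sort edges by weight, then run Kruskal:
A F (2): add — endpoints in different components.
E G (2): add — endpoints in different components.
D E (7): add — endpoints in different components.
D F (7): add — endpoints in different components.
F G (9): skip — F and G already connected.
F H (10): add — endpoints in different components.
C D (11): add — endpoints in different components.
B G (12): add — endpoints in different components.
The 4th edge added is D F.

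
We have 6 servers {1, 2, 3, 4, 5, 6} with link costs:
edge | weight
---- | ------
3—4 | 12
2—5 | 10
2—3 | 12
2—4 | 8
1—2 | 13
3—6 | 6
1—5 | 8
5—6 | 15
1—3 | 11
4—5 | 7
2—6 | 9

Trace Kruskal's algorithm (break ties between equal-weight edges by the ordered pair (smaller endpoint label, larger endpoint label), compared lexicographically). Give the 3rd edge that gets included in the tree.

Kruskal's algorithm — process edges by increasing weight (ties by edge label):
3—6 (6): add. Components now {1} {2} {3,6} {4} {5}
4—5 (7): add. Components now {1} {2} {3,6} {4,5}
1—5 (8): add. Components now {1,4,5} {2} {3,6}
2—4 (8): add. Components now {1,2,4,5} {3,6}
2—6 (9): add. Components now {1,2,3,4,5,6}
The 3rd edge added is 1—5.

1-5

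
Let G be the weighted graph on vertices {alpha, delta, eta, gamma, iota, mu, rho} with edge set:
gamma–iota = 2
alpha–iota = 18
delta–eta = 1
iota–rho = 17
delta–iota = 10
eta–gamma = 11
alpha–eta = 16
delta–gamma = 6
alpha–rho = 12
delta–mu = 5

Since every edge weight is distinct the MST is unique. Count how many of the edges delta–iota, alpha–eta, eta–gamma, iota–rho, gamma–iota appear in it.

Kruskal: consider edges lightest-first.
delta–eta (1): add — endpoints in different components.
gamma–iota (2): add — endpoints in different components.
delta–mu (5): add — endpoints in different components.
delta–gamma (6): add — endpoints in different components.
delta–iota (10): skip — delta and iota already connected.
eta–gamma (11): skip — eta and gamma already connected.
alpha–rho (12): add — endpoints in different components.
alpha–eta (16): add — endpoints in different components.
MST edge set: {delta–eta, gamma–iota, delta–mu, delta–gamma, alpha–rho, alpha–eta}.
Of the listed edges, {alpha–eta, gamma–iota} are in the MST → 2.

2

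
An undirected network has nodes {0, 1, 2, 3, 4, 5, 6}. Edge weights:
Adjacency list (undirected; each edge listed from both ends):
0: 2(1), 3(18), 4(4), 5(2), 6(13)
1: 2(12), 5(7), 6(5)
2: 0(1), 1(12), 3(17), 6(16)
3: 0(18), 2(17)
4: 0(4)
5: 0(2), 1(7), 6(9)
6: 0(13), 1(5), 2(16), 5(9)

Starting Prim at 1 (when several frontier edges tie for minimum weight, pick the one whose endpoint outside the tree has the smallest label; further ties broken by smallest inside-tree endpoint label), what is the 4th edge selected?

Prim, starting at 1.
Step 1: cheapest edge leaving the tree is 1-6 (5); add 6.
Step 2: cheapest edge leaving the tree is 1-5 (7); add 5.
Step 3: cheapest edge leaving the tree is 0-5 (2); add 0.
Step 4: cheapest edge leaving the tree is 0-2 (1); add 2.
Step 5: cheapest edge leaving the tree is 0-4 (4); add 4.
Step 6: cheapest edge leaving the tree is 2-3 (17); add 3.
The 4th edge added is 0-2.

0-2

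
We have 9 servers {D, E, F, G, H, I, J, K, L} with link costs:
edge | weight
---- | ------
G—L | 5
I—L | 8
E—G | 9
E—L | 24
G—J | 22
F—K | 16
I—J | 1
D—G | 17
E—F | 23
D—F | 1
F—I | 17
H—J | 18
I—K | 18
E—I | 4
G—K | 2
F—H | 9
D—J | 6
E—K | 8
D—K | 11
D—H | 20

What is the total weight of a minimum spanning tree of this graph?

36

Kruskal's algorithm — process edges by increasing weight (ties by edge label):
D—F (1): add — endpoints in different components.
I—J (1): add — endpoints in different components.
G—K (2): add — endpoints in different components.
E—I (4): add — endpoints in different components.
G—L (5): add — endpoints in different components.
D—J (6): add — endpoints in different components.
E—K (8): add — endpoints in different components.
I—L (8): skip — I and L already connected.
E—G (9): skip — E and G already connected.
F—H (9): add — endpoints in different components.
MST edges: D—F, I—J, G—K, E—I, G—L, D—J, E—K, F—H; total weight 1+1+2+4+5+6+8+9 = 36.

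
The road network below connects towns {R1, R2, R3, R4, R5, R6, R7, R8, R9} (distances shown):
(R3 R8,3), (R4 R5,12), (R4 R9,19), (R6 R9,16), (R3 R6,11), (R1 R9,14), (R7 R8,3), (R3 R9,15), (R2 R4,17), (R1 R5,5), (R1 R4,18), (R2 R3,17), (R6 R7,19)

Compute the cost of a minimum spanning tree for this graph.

80

Prim, starting at R6.
Step 1: frontier [R3 R6 11, R6 R9 16, R6 R7 19] → take R3 R6 (11); add R3.
Step 2: frontier [R3 R8 3, R3 R9 15, R2 R3 17, R6 R9 16, R6 R7 19] → take R3 R8 (3); add R8.
Step 3: frontier [R3 R9 15, R2 R3 17, R6 R9 16, R6 R7 19, R7 R8 3] → take R7 R8 (3); add R7.
Step 4: frontier [R3 R9 15, R2 R3 17, R6 R9 16] → take R3 R9 (15); add R9.
Step 5: frontier [R2 R3 17, R1 R9 14, R4 R9 19] → take R1 R9 (14); add R1.
Step 6: frontier [R1 R5 5, R1 R4 18, R2 R3 17, R4 R9 19] → take R1 R5 (5); add R5.
Step 7: frontier [R1 R4 18, R2 R3 17, R4 R5 12, R4 R9 19] → take R4 R5 (12); add R4.
Step 8: frontier [R2 R3 17, R2 R4 17] → take R2 R3 (17); add R2.
MST edges: R3 R6, R3 R8, R7 R8, R3 R9, R1 R9, R1 R5, R4 R5, R2 R3; total weight 11+3+3+15+14+5+12+17 = 80.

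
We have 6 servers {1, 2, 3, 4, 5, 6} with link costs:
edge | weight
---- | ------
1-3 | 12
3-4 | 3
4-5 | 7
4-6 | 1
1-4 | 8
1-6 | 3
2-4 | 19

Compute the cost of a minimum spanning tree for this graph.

33

Kruskal's algorithm — process edges by increasing weight (ties by edge label):
4-6 (1): add. Components now {1} {2} {3} {4,6} {5}
1-6 (3): add. Components now {1,4,6} {2} {3} {5}
3-4 (3): add. Components now {1,3,4,6} {2} {5}
4-5 (7): add. Components now {1,3,4,5,6} {2}
1-4 (8): skip — 1 and 4 already connected.
1-3 (12): skip — 1 and 3 already connected.
2-4 (19): add. Components now {1,2,3,4,5,6}
MST edges: 4-6, 1-6, 3-4, 4-5, 2-4; total weight 1+3+3+7+19 = 33.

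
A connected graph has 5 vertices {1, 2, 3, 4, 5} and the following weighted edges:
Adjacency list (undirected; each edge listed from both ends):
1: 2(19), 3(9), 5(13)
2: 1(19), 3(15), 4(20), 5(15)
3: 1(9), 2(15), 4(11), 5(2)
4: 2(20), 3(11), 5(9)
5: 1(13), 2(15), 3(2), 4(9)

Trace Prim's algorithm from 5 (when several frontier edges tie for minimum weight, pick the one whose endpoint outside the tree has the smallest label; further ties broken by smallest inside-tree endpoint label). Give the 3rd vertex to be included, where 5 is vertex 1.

1

Prim's algorithm from 5:
Step 1: cheapest edge leaving the tree is 3—5 (2); add 3.
Step 2: cheapest edge leaving the tree is 1—3 (9); add 1.
Step 3: cheapest edge leaving the tree is 4—5 (9); add 4.
Step 4: cheapest edge leaving the tree is 2—3 (15); add 2.
Vertex order: 5, 3, 1, 4, 2. The 3rd vertex is 1.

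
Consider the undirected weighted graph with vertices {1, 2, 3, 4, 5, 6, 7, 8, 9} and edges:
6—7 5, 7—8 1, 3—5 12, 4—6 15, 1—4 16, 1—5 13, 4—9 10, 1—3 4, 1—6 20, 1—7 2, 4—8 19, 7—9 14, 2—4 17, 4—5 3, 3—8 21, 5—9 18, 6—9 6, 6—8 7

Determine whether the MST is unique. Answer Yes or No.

Yes

Kruskal's algorithm — process edges by increasing weight (ties by edge label):
7—8 (1): add — endpoints in different components.
1—7 (2): add — endpoints in different components.
4—5 (3): add — endpoints in different components.
1—3 (4): add — endpoints in different components.
6—7 (5): add — endpoints in different components.
6—9 (6): add — endpoints in different components.
6—8 (7): skip — 6 and 8 already connected.
4—9 (10): add — endpoints in different components.
3—5 (12): skip — 3 and 5 already connected.
1—5 (13): skip — 1 and 5 already connected.
7—9 (14): skip — 7 and 9 already connected.
4—6 (15): skip — 4 and 6 already connected.
1—4 (16): skip — 1 and 4 already connected.
2—4 (17): add — endpoints in different components.
Every non-tree edge has weight strictly greater than the heaviest edge on the tree path between its endpoints, so the MST is unique.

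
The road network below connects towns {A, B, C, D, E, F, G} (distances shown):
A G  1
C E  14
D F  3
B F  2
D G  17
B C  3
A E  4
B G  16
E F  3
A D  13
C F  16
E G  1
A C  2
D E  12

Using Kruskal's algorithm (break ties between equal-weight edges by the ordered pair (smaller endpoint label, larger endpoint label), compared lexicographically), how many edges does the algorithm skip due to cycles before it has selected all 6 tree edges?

Kruskal: consider edges lightest-first.
A G (1): add. Components now {A,G} {B} {C} {D} {E} {F}
E G (1): add. Components now {A,E,G} {B} {C} {D} {F}
A C (2): add. Components now {A,C,E,G} {B} {D} {F}
B F (2): add. Components now {A,C,E,G} {B,F} {D}
B C (3): add. Components now {A,B,C,E,F,G} {D}
D F (3): add. Components now {A,B,C,D,E,F,G}
Edges rejected before the tree was complete: 0.

0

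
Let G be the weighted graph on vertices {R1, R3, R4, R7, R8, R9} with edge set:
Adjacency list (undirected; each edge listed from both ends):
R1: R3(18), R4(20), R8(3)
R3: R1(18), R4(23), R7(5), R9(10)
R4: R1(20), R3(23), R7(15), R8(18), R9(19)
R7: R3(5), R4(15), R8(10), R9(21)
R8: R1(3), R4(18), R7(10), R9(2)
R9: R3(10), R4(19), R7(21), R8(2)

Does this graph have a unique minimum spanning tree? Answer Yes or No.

No

Kruskal: consider edges lightest-first.
R8–R9 (2): add. Components now {R3} {R7} {R1} {R4} {R8,R9}
R1–R8 (3): add. Components now {R3} {R7} {R1,R8,R9} {R4}
R3–R7 (5): add. Components now {R3,R7} {R1,R8,R9} {R4}
R3–R9 (10): add. Components now {R1,R3,R7,R8,R9} {R4}
R7–R8 (10): skip — R7 and R8 already connected.
R4–R7 (15): add. Components now {R1,R3,R4,R7,R8,R9}
Non-tree edge R7–R8 has weight 10, equal to the heaviest edge on its tree cycle — swapping gives another MST of the same weight. Not unique.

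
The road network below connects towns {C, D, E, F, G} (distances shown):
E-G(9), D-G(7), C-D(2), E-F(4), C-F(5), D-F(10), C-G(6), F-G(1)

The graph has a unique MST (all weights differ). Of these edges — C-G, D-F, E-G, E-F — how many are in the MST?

Kruskal: consider edges lightest-first.
F-G (1): add — endpoints in different components.
C-D (2): add — endpoints in different components.
E-F (4): add — endpoints in different components.
C-F (5): add — endpoints in different components.
MST edge set: {F-G, C-D, E-F, C-F}.
Of the listed edges, {E-F} are in the MST → 1.

1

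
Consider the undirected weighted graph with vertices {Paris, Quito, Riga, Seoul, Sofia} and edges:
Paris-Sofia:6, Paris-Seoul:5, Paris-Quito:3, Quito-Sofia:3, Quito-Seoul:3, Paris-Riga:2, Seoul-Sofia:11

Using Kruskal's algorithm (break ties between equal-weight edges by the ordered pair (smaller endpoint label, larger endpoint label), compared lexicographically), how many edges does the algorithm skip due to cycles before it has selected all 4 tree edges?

0

Kruskal: consider edges lightest-first.
Paris-Riga (2): add — endpoints in different components.
Paris-Quito (3): add — endpoints in different components.
Quito-Seoul (3): add — endpoints in different components.
Quito-Sofia (3): add — endpoints in different components.
Edges rejected before the tree was complete: 0.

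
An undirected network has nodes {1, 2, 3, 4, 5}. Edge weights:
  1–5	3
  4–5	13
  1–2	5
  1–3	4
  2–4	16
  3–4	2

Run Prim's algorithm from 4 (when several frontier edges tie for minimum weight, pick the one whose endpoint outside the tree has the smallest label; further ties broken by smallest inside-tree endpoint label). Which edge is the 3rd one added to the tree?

1-5

Grow the tree from 4 using Prim:
Step 1: cheapest edge leaving the tree is 3–4 (2); add 3.
Step 2: cheapest edge leaving the tree is 1–3 (4); add 1.
Step 3: cheapest edge leaving the tree is 1–5 (3); add 5.
Step 4: cheapest edge leaving the tree is 1–2 (5); add 2.
The 3rd edge added is 1–5.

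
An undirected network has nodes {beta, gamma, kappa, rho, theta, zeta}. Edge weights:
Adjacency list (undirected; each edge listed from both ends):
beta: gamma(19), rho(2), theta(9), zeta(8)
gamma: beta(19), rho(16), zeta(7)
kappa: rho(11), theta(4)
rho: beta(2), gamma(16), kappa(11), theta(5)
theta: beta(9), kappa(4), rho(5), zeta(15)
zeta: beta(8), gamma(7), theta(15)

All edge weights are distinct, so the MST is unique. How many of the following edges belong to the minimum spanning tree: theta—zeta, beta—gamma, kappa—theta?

1

Kruskal's algorithm — process edges by increasing weight (ties by edge label):
beta—rho (2): add — endpoints in different components.
kappa—theta (4): add — endpoints in different components.
rho—theta (5): add — endpoints in different components.
gamma—zeta (7): add — endpoints in different components.
beta—zeta (8): add — endpoints in different components.
MST edge set: {beta—rho, kappa—theta, rho—theta, gamma—zeta, beta—zeta}.
Of the listed edges, {kappa—theta} are in the MST → 1.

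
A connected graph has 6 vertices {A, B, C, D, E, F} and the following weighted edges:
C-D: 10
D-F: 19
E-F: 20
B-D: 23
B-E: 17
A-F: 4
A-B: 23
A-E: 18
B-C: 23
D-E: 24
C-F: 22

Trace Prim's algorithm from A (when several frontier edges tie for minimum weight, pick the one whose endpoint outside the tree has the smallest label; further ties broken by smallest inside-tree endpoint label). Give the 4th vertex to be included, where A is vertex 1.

Prim's algorithm from A:
Step 1: cheapest edge leaving the tree is A-F (4); add F.
Step 2: cheapest edge leaving the tree is A-E (18); add E.
Step 3: cheapest edge leaving the tree is B-E (17); add B.
Step 4: cheapest edge leaving the tree is D-F (19); add D.
Step 5: cheapest edge leaving the tree is C-D (10); add C.
Vertex order: A, F, E, B, D, C. The 4th vertex is B.

B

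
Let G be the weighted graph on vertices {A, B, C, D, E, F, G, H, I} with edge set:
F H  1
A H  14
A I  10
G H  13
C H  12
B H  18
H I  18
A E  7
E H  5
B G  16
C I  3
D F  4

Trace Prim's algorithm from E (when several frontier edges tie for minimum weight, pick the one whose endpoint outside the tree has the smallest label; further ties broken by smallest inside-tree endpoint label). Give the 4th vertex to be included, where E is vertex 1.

Prim's algorithm from E:
Step 1: frontier [E H 5, A E 7] → take E H (5); add H.
Step 2: frontier [A E 7, F H 1, C H 12, G H 13, A H 14, B H 18, H I 18] → take F H (1); add F.
Step 3: frontier [A E 7, D F 4, C H 12, G H 13, A H 14, B H 18, H I 18] → take D F (4); add D.
Step 4: frontier [A E 7, C H 12, G H 13, A H 14, B H 18, H I 18] → take A E (7); add A.
Step 5: frontier [A I 10, C H 12, G H 13, B H 18, H I 18] → take A I (10); add I.
Step 6: frontier [C H 12, G H 13, B H 18, C I 3] → take C I (3); add C.
Step 7: frontier [G H 13, B H 18] → take G H (13); add G.
Step 8: frontier [B G 16, B H 18] → take B G (16); add B.
Vertex order: E, H, F, D, A, I, C, G, B. The 4th vertex is D.

D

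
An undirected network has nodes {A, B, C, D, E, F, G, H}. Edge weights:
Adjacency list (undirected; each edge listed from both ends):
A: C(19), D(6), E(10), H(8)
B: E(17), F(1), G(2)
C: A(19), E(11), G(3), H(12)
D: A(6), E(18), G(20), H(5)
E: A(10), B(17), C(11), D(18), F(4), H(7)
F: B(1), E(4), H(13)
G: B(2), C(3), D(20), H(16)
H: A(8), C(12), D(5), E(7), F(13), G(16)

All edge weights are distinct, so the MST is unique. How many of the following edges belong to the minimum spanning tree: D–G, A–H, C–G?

Kruskal's algorithm — process edges by increasing weight (ties by edge label):
B–F (1): add — endpoints in different components.
B–G (2): add — endpoints in different components.
C–G (3): add — endpoints in different components.
E–F (4): add — endpoints in different components.
D–H (5): add — endpoints in different components.
A–D (6): add — endpoints in different components.
E–H (7): add — endpoints in different components.
MST edge set: {B–F, B–G, C–G, E–F, D–H, A–D, E–H}.
Of the listed edges, {C–G} are in the MST → 1.

1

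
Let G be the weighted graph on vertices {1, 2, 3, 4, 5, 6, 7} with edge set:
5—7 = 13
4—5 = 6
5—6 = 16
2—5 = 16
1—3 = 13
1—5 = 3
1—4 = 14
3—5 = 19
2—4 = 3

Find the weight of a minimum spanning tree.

54

Prim's algorithm from 4:
Step 1: frontier [2—4 3, 4—5 6, 1—4 14] → take 2—4 (3); add 2.
Step 2: frontier [2—5 16, 4—5 6, 1—4 14] → take 4—5 (6); add 5.
Step 3: frontier [1—4 14, 1—5 3, 5—7 13, 5—6 16, 3—5 19] → take 1—5 (3); add 1.
Step 4: frontier [1—3 13, 5—7 13, 5—6 16, 3—5 19] → take 1—3 (13); add 3.
Step 5: frontier [5—7 13, 5—6 16] → take 5—7 (13); add 7.
Step 6: frontier [5—6 16] → take 5—6 (16); add 6.
MST edges: 2—4, 4—5, 1—5, 1—3, 5—7, 5—6; total weight 3+6+3+13+13+16 = 54.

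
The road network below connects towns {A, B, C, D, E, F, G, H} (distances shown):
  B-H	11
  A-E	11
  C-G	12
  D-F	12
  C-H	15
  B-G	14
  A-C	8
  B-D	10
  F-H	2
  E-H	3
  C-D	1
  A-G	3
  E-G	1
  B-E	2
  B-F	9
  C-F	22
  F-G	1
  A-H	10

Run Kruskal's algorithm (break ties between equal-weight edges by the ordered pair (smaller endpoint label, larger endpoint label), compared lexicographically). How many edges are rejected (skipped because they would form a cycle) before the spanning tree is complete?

1

Kruskal's algorithm — process edges by increasing weight (ties by edge label):
C-D (1): add — endpoints in different components.
E-G (1): add — endpoints in different components.
F-G (1): add — endpoints in different components.
B-E (2): add — endpoints in different components.
F-H (2): add — endpoints in different components.
A-G (3): add — endpoints in different components.
E-H (3): skip — E and H already connected.
A-C (8): add — endpoints in different components.
Edges rejected before the tree was complete: 1.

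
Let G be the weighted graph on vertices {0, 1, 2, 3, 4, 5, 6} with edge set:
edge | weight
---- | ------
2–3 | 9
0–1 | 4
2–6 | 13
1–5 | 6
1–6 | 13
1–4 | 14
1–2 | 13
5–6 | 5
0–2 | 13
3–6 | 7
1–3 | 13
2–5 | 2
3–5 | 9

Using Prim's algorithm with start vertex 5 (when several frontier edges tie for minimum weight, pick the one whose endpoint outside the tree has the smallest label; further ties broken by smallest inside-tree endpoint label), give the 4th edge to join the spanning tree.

0-1

Grow the tree from 5 using Prim:
Step 1: cheapest edge leaving the tree is 2–5 (2); add 2.
Step 2: cheapest edge leaving the tree is 5–6 (5); add 6.
Step 3: cheapest edge leaving the tree is 1–5 (6); add 1.
Step 4: cheapest edge leaving the tree is 0–1 (4); add 0.
Step 5: cheapest edge leaving the tree is 3–6 (7); add 3.
Step 6: cheapest edge leaving the tree is 1–4 (14); add 4.
The 4th edge added is 0–1.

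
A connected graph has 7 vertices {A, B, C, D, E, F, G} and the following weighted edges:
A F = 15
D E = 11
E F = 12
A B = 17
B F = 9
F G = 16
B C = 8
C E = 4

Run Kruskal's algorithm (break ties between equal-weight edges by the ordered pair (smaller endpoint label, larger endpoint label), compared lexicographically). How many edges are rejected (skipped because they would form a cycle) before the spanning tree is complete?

1

Kruskal: consider edges lightest-first.
C E (4): add — endpoints in different components.
B C (8): add — endpoints in different components.
B F (9): add — endpoints in different components.
D E (11): add — endpoints in different components.
E F (12): skip — E and F already connected.
A F (15): add — endpoints in different components.
F G (16): add — endpoints in different components.
Edges rejected before the tree was complete: 1.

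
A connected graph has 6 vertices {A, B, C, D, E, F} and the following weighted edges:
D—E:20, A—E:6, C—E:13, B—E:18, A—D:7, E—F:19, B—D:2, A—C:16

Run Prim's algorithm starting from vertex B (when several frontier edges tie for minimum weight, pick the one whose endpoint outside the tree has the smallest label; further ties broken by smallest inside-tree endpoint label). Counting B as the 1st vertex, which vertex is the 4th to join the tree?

E

Prim's algorithm from B:
Step 1: cheapest edge leaving the tree is B—D (2); add D.
Step 2: cheapest edge leaving the tree is A—D (7); add A.
Step 3: cheapest edge leaving the tree is A—E (6); add E.
Step 4: cheapest edge leaving the tree is C—E (13); add C.
Step 5: cheapest edge leaving the tree is E—F (19); add F.
Vertex order: B, D, A, E, C, F. The 4th vertex is E.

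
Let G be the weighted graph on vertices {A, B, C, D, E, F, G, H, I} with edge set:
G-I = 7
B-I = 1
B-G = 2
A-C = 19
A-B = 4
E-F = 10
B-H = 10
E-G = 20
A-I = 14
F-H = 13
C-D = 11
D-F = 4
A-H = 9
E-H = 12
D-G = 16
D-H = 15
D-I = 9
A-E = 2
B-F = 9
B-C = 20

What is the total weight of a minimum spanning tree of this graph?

Prim, starting at I.
Step 1: cheapest edge leaving the tree is B-I (1); add B.
Step 2: cheapest edge leaving the tree is B-G (2); add G.
Step 3: cheapest edge leaving the tree is A-B (4); add A.
Step 4: cheapest edge leaving the tree is A-E (2); add E.
Step 5: cheapest edge leaving the tree is D-I (9); add D.
Step 6: cheapest edge leaving the tree is D-F (4); add F.
Step 7: cheapest edge leaving the tree is A-H (9); add H.
Step 8: cheapest edge leaving the tree is C-D (11); add C.
MST edges: B-I, B-G, A-B, A-E, D-I, D-F, A-H, C-D; total weight 1+2+4+2+9+4+9+11 = 42.

42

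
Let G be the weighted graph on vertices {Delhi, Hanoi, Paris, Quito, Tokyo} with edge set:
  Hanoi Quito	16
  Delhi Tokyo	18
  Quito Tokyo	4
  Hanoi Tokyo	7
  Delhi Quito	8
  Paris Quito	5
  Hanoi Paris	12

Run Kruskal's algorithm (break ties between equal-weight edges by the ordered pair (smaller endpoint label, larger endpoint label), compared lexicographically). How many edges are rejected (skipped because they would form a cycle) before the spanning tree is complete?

Kruskal's algorithm — process edges by increasing weight (ties by edge label):
Quito Tokyo (4): add — endpoints in different components.
Paris Quito (5): add — endpoints in different components.
Hanoi Tokyo (7): add — endpoints in different components.
Delhi Quito (8): add — endpoints in different components.
Edges rejected before the tree was complete: 0.

0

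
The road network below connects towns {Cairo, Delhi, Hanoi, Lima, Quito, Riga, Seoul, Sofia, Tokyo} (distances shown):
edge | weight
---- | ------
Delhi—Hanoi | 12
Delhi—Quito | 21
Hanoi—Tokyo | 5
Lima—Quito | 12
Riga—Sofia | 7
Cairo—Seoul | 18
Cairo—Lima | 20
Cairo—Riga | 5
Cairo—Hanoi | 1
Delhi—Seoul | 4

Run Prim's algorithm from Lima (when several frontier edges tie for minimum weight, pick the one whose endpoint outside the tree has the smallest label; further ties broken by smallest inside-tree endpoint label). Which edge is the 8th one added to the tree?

Delhi-Seoul

Prim's algorithm from Lima:
Step 1: cheapest edge leaving the tree is Lima—Quito (12); add Quito.
Step 2: cheapest edge leaving the tree is Cairo—Lima (20); add Cairo.
Step 3: cheapest edge leaving the tree is Cairo—Hanoi (1); add Hanoi.
Step 4: cheapest edge leaving the tree is Cairo—Riga (5); add Riga.
Step 5: cheapest edge leaving the tree is Hanoi—Tokyo (5); add Tokyo.
Step 6: cheapest edge leaving the tree is Riga—Sofia (7); add Sofia.
Step 7: cheapest edge leaving the tree is Delhi—Hanoi (12); add Delhi.
Step 8: cheapest edge leaving the tree is Delhi—Seoul (4); add Seoul.
The 8th edge added is Delhi—Seoul.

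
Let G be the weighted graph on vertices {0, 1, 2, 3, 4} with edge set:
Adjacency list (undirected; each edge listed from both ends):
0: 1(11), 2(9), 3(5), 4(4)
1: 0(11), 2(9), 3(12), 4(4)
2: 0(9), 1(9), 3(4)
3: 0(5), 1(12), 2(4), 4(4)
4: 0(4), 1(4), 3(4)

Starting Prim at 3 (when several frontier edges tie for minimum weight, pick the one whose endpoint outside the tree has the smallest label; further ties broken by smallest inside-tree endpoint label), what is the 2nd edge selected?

3-4

Prim's algorithm from 3:
Step 1: cheapest edge leaving the tree is 2—3 (4); add 2.
Step 2: cheapest edge leaving the tree is 3—4 (4); add 4.
Step 3: cheapest edge leaving the tree is 0—4 (4); add 0.
Step 4: cheapest edge leaving the tree is 1—4 (4); add 1.
The 2nd edge added is 3—4.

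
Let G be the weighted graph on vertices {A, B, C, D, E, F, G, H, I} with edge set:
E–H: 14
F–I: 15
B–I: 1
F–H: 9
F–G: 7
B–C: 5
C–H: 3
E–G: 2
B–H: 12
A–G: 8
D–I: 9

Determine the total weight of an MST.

Prim, starting at E.
Step 1: cheapest edge leaving the tree is E–G (2); add G.
Step 2: cheapest edge leaving the tree is F–G (7); add F.
Step 3: cheapest edge leaving the tree is A–G (8); add A.
Step 4: cheapest edge leaving the tree is F–H (9); add H.
Step 5: cheapest edge leaving the tree is C–H (3); add C.
Step 6: cheapest edge leaving the tree is B–C (5); add B.
Step 7: cheapest edge leaving the tree is B–I (1); add I.
Step 8: cheapest edge leaving the tree is D–I (9); add D.
MST edges: E–G, F–G, A–G, F–H, C–H, B–C, B–I, D–I; total weight 2+7+8+9+3+5+1+9 = 44.

44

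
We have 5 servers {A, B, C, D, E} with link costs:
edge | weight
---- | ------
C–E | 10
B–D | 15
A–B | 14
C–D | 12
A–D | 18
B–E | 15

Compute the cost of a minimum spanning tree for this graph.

Sort edges by weight, then run Kruskal:
C–E (10): add. Components now {A} {B} {C,E} {D}
C–D (12): add. Components now {A} {B} {C,D,E}
A–B (14): add. Components now {A,B} {C,D,E}
B–D (15): add. Components now {A,B,C,D,E}
MST edges: C–E, C–D, A–B, B–D; total weight 10+12+14+15 = 51.

51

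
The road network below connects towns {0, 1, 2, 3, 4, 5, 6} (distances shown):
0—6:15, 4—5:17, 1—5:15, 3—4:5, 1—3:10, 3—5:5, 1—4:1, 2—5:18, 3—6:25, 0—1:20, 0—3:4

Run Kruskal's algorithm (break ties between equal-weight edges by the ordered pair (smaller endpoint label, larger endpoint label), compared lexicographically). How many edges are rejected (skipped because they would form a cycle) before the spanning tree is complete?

Kruskal: consider edges lightest-first.
1—4 (1): add — endpoints in different components.
0—3 (4): add — endpoints in different components.
3—4 (5): add — endpoints in different components.
3—5 (5): add — endpoints in different components.
1—3 (10): skip — 1 and 3 already connected.
0—6 (15): add — endpoints in different components.
1—5 (15): skip — 1 and 5 already connected.
4—5 (17): skip — 4 and 5 already connected.
2—5 (18): add — endpoints in different components.
Edges rejected before the tree was complete: 3.

3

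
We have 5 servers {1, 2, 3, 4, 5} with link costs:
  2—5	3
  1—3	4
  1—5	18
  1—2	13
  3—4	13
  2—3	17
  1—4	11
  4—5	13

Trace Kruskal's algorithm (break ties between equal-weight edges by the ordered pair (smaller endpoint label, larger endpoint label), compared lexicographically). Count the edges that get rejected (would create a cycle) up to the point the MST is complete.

Sort edges by weight, then run Kruskal:
2—5 (3): add. Components now {1} {2,5} {3} {4}
1—3 (4): add. Components now {1,3} {2,5} {4}
1—4 (11): add. Components now {1,3,4} {2,5}
1—2 (13): add. Components now {1,2,3,4,5}
Edges rejected before the tree was complete: 0.

0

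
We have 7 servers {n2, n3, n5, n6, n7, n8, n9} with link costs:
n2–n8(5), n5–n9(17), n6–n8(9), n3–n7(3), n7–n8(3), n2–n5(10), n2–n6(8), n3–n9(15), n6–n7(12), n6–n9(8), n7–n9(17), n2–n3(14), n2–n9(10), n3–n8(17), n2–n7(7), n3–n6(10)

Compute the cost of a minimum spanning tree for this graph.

37

Prim's algorithm from n7:
Step 1: cheapest edge leaving the tree is n3–n7 (3); add n3.
Step 2: cheapest edge leaving the tree is n7–n8 (3); add n8.
Step 3: cheapest edge leaving the tree is n2–n8 (5); add n2.
Step 4: cheapest edge leaving the tree is n2–n6 (8); add n6.
Step 5: cheapest edge leaving the tree is n6–n9 (8); add n9.
Step 6: cheapest edge leaving the tree is n2–n5 (10); add n5.
MST edges: n3–n7, n7–n8, n2–n8, n2–n6, n6–n9, n2–n5; total weight 3+3+5+8+8+10 = 37.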